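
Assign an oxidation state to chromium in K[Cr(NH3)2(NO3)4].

1 potassium outside the brackets (+1 each) → the complex ion is 1−.
Ligand charges: 2×NH3 neutral; 4×NO3 = -4; sum -4.
Cr + (-4) = 1− ⇒ Cr is +3.

+3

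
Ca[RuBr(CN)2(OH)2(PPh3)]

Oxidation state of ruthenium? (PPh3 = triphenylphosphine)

1 calcium outside the brackets (+2 each) → the complex ion is 2−.
Ligand charges: 1×PPh3 neutral; 1×Br = -1; 2×CN = -2; 2×OH = -2; sum -5.
Ru + (-5) = 2− ⇒ Ru is +3.

+3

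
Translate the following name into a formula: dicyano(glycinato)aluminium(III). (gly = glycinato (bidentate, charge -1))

[Al(CN)2(gly)]

Ligands: 2 cyano (CN, -1), 1 glycinato (gly, -1). Ligand charge sum = -3.
With Al in oxidation state +3, the complex ion is [Al...].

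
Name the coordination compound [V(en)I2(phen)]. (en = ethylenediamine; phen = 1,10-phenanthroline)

There is no counter-ion, so the complex is neutral overall.
Ligand charges: 1×ethylenediamine (neutral), 1×1,10-phenanthroline (neutral), 2×iodo (-1 each); total -2. So V + (-2) = 0, giving V = +2.
Ligands are named alphabetically: ethylenediamine before iodo before phenanthroline.

(ethylenediamine)diiodo(1,10-phenanthroline)vanadium(II)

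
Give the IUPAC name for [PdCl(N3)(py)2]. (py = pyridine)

There is no counter-ion, so the complex is neutral overall.
Ligand charges: 1×azido (-1 each), 2×pyridine (neutral), 1×chloro (-1 each); total -2. So Pd + (-2) = 0, giving Pd = +2.
Ligands are named alphabetically: azido before chloro before pyridine.

azidochlorobis(pyridine)palladium(II)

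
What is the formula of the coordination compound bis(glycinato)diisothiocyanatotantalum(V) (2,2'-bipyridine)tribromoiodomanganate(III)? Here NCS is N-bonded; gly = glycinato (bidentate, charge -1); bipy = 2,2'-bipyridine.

[Ta(gly)2(NCS)2][Mn(bipy)Br3I]

Cation [Ta…]: ligand charges -4, Ta(V) ⇒ ion charge 1+.
Anion [Mn…]: ligand charges -4, Mn(III) ⇒ ion charge 1−.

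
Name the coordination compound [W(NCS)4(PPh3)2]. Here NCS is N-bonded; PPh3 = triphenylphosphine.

There is no counter-ion, so the complex is neutral overall.
Ligand charges: 4×isothiocyanato (-1 each), 2×triphenylphosphine (neutral); total -4. So W + (-4) = 0, giving W = +4.
Ligands are named alphabetically: isothiocyanato before triphenylphosphine.

tetraisothiocyanatobis(triphenylphosphine)tungsten(IV)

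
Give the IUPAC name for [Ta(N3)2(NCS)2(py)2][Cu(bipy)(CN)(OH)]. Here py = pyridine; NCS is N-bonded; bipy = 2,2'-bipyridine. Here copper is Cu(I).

Both ions are complex: the cation is named first with the plain metal name, the anion second with the -ate form; each ion's ligands are alphabetised independently.
Cu is given as +1; the anion's ligand charges sum to -2, so the complex anion is 1−.
A 1:1 salt means the cation carries the equal and opposite charge, 1+.
Cation: ligand charges sum to -4; for the ion to be 1+, Ta = +5.

diazidodiisothiocyanatobis(pyridine)tantalum(V) (2,2'-bipyridine)cyanohydroxocuprate(I)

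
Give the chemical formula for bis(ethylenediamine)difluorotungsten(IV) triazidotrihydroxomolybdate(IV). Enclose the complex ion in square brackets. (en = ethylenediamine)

Cation [W…]: ligand charges -2, W(IV) ⇒ ion charge 2+.
Anion [Mo…]: ligand charges -6, Mo(IV) ⇒ ion charge 2−.

[W(en)2F2][Mo(N3)3(OH)3]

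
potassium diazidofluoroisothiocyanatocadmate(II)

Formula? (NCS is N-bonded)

K2[CdF(N3)2(NCS)]

Ligands: 1 fluoro (F, -1), 2 azido (N3, -1), 1 isothiocyanato (NCS, -1). Ligand charge sum = -4.
Charge balance with potassium (+1) requires 1 complex ion per 2 potassium.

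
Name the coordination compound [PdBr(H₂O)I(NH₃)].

ammineaquabromoiodopalladium(II)

There is no counter-ion, so the complex is neutral overall.
Ligand charges: 1×aqua (neutral), 1×bromo (-1 each), 1×iodo (-1 each), 1×ammine (neutral); total -2. So Pd + (-2) = 0, giving Pd = +2.
Ligands are named alphabetically: ammine before aqua before bromo before iodo.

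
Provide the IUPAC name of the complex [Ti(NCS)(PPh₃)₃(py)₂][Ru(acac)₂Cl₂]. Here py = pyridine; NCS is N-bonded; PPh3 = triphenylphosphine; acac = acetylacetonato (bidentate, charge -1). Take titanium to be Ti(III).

isothiocyanatobis(pyridine)tris(triphenylphosphine)titanium(III) bis(acetylacetonato)dichlororuthenate(II)

Ti is given as +3; the cation's ligand charges sum to -1, so the complex cation is 2+.
A 1:1 salt means the anion carries the equal and opposite charge, 2−.
Anion: ligand charges sum to -4; for the ion to be 2−, Ru = +2.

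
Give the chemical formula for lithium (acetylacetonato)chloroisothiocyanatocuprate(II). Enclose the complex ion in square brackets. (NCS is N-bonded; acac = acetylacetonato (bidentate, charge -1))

Li[Cu(acac)Cl(NCS)]

Ligands: 1 isothiocyanato (NCS, -1), 1 chloro (Cl, -1), 1 acetylacetonato (acac, -1). Ligand charge sum = -3.
With Cu in oxidation state +2, the complex ion is [Cu...]^1−.
Charge balance with lithium (+1) requires 1 complex ion per 1 lithium.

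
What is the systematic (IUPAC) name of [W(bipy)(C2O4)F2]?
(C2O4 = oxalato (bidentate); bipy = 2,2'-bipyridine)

There is no counter-ion, so the complex is neutral overall.
Ligand charges: 1×oxalato (-2 each), 1×2,2'-bipyridine (neutral), 2×fluoro (-1 each); total -4. So W + (-4) = 0, giving W = +4.
Ligands are named alphabetically: bipyridine before fluoro before oxalato.

(2,2'-bipyridine)difluorooxalatotungsten(IV)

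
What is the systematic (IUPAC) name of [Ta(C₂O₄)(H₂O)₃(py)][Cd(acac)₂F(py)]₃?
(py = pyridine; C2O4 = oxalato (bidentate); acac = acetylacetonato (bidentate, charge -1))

triaquaoxalato(pyridine)tantalum(V) bis(acetylacetonato)fluoro(pyridine)cadmate(II)

Both ions are complex: the cation is named first with the plain metal name, the anion second with the -ate form; each ion's ligands are alphabetised independently.
Cadmium is always +2 in its complexes; the anion's ligand charges sum to -3, so the complex anion is 1−.
With 3 anions per cation, the cation must be 3×1 = 3+.
Cation: ligand charges sum to -2; for the ion to be 3+, Ta = +5.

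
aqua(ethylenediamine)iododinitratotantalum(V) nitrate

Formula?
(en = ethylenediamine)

[Ta(en)(H2O)I(NO3)2](NO3)2

Ligands: 2 nitrato (NO3, -1), 1 aqua (H2O, neutral), 1 iodo (I, -1), 1 ethylenediamine (en, neutral). Ligand charge sum = -3.
With Ta in oxidation state +5, the complex ion is [Ta...]^2+.
Charge balance with nitrate (-1) requires 1 complex ion per 2 nitrate.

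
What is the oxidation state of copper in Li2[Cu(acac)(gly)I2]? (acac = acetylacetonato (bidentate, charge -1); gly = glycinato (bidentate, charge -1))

+2

2 lithium outside the brackets (+1 each) → the complex ion is 2−.
Ligand charges: 2×I = -2; 1×acac = -1; 1×gly = -1; sum -4.
Cu + (-4) = 2− ⇒ Cu is +2.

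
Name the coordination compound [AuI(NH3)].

ammineiodogold(I)

There is no counter-ion, so the complex is neutral overall.
Ligand charges: 1×iodo (-1 each), 1×ammine (neutral); total -1. So Au + (-1) = 0, giving Au = +1.
Ligands are named alphabetically: ammine before iodo.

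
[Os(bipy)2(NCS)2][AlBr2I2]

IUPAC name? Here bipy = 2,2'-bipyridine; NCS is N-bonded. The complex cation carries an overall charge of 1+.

bis(2,2'-bipyridine)diisothiocyanatoosmium(III) dibromodiiodoaluminate(III)

The complex cation is given as 1+; its ligand charges sum to -2, so Os = +3.
A 1:1 salt means the anion carries the equal and opposite charge, 1−.
Anion: ligand charges sum to -4; for the ion to be 1−, Al = +3.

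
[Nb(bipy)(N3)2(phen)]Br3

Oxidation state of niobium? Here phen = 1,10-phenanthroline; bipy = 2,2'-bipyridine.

3 bromide outside the brackets (-1 each) → the complex ion is 3+.
Ligand charges: 1×phen neutral; 1×bipy neutral; 2×N3 = -2; sum -2.
Nb + (-2) = 3+ ⇒ Nb is +5.

+5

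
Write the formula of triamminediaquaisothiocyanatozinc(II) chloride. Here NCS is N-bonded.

Ligands: 2 aqua (H2O, neutral), 1 isothiocyanato (NCS, -1), 3 ammine (NH3, neutral). Ligand charge sum = -1.
With Zn in oxidation state +2, the complex ion is [Zn...]^1+.
Charge balance with chloride (-1) requires 1 complex ion per 1 chloride.

[Zn(H2O)2(NCS)(NH3)3]Cl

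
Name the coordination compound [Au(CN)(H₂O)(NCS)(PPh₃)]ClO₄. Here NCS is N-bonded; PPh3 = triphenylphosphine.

aquacyanoisothiocyanato(triphenylphosphine)gold(III) perchlorate

The 1 perchlorate counter-ion carries a total charge of -1, so each complex ion is 1+.
Ligand charges: 1×cyano (-1 each), 1×isothiocyanato (-1 each), 1×aqua (neutral), 1×triphenylphosphine (neutral); total -2. So Au + (-2) = 1+, giving Au = +3.
Ligands are named alphabetically: aqua before cyano before isothiocyanato before triphenylphosphine.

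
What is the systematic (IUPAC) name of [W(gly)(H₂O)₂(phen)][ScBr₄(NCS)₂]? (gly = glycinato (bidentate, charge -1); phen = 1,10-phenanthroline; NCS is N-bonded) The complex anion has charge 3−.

diaqua(glycinato)(1,10-phenanthroline)tungsten(IV) tetrabromodiisothiocyanatoscandate(III)

Both ions are complex: the cation is named first with the plain metal name, the anion second with the -ate form; each ion's ligands are alphabetised independently.
The complex anion is given as 3−; its ligand charges sum to -6, so Sc = +3.
A 1:1 salt means the cation carries the equal and opposite charge, 3+.
Cation: ligand charges sum to -1; for the ion to be 3+, W = +4.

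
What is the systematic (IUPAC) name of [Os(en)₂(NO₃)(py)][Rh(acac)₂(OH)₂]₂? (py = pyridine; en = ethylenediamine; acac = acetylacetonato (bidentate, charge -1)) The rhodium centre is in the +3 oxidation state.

Rh is given as +3; the anion's ligand charges sum to -4, so the complex anion is 1−.
With 2 anions per cation, the cation must be 2×1 = 2+.
Cation: ligand charges sum to -1; for the ion to be 2+, Os = +3.

bis(ethylenediamine)nitrato(pyridine)osmium(III) bis(acetylacetonato)dihydroxorhodate(III)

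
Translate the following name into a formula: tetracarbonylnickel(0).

[Ni(CO)4]

Ligands: 4 carbonyl (CO, neutral). Ligand charge sum = 0.
With Ni in oxidation state 0, the complex ion is [Ni...].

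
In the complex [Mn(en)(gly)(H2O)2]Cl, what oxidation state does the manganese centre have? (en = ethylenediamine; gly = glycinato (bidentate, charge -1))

1 chloride outside the brackets (-1 each) → the complex ion is 1+.
Ligand charges: 2×H2O neutral; 1×en neutral; 1×gly = -1; sum -1.
Mn + (-1) = 1+ ⇒ Mn is +2.

+2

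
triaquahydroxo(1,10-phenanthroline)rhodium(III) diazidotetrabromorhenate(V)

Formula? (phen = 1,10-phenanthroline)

Cation [Rh…]: ligand charges -1, Rh(III) ⇒ ion charge 2+.
Anion [Re…]: ligand charges -6, Re(V) ⇒ ion charge 1−.
One 2+ cation requires 2 of the 1− anion.

[Rh(H2O)3(OH)(phen)][ReBr4(N3)2]2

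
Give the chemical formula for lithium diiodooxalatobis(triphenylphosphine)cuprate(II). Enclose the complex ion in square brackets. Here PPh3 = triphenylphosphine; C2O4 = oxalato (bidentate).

Li2[Cu(C2O4)I2(PPh3)2]

Ligands: 2 triphenylphosphine (PPh3, neutral), 2 iodo (I, -1), 1 oxalato (C2O4, -2). Ligand charge sum = -4.
Charge balance with lithium (+1) requires 1 complex ion per 2 lithium.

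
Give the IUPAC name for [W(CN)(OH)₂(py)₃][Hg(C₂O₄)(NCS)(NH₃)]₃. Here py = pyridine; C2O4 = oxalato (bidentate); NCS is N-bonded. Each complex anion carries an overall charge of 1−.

Both ions are complex: the cation is named first with the plain metal name, the anion second with the -ate form; each ion's ligands are alphabetised independently.
The complex anion is given as 1−; its ligand charges sum to -3, so Hg = +2.
With 3 anions per cation, the cation must be 3×1 = 3+.
Cation: ligand charges sum to -3; for the ion to be 3+, W = +6.

cyanodihydroxotris(pyridine)tungsten(VI) ammineisothiocyanatooxalatomercurate(II)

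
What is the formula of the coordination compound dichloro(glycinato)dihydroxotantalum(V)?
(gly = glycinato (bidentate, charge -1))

Ligands: 2 chloro (Cl, -1), 1 glycinato (gly, -1), 2 hydroxo (OH, -1). Ligand charge sum = -5.
With Ta in oxidation state +5, the complex ion is [Ta...].

[TaCl2(gly)(OH)2]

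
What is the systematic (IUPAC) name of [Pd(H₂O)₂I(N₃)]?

There is no counter-ion, so the complex is neutral overall.
Ligand charges: 1×iodo (-1 each), 2×aqua (neutral), 1×azido (-1 each); total -2. So Pd + (-2) = 0, giving Pd = +2.
Ligands are named alphabetically: aqua before azido before iodo.

diaquaazidoiodopalladium(II)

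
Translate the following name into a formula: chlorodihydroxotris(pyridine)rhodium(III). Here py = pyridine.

[RhCl(OH)2(py)3]

Ligands: 1 chloro (Cl, -1), 2 hydroxo (OH, -1), 3 pyridine (py, neutral). Ligand charge sum = -3.
With Rh in oxidation state +3, the complex ion is [Rh...].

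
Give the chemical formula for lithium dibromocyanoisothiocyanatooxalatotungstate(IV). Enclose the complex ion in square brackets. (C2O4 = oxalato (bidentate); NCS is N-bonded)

Li2[WBr2(C2O4)(CN)(NCS)]

Ligands: 2 bromo (Br, -1), 1 cyano (CN, -1), 1 oxalato (C2O4, -2), 1 isothiocyanato (NCS, -1). Ligand charge sum = -6.
Charge balance with lithium (+1) requires 1 complex ion per 2 lithium.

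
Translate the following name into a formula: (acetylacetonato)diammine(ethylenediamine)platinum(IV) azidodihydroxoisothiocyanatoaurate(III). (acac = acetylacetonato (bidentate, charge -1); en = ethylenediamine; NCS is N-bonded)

Cation [Pt…]: ligand charges -1, Pt(IV) ⇒ ion charge 3+.
Anion [Au…]: ligand charges -4, Au(III) ⇒ ion charge 1−.

[Pt(acac)(en)(NH3)2][Au(N3)(NCS)(OH)2]3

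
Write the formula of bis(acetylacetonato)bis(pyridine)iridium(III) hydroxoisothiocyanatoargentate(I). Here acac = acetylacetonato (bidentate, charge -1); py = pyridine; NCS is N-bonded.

Cation [Ir…]: ligand charges -2, Ir(III) ⇒ ion charge 1+.
Anion [Ag…]: ligand charges -2, Ag(I) ⇒ ion charge 1−.
One 1+ cation balances one 1− anion.

[Ir(acac)2(py)2][Ag(NCS)(OH)]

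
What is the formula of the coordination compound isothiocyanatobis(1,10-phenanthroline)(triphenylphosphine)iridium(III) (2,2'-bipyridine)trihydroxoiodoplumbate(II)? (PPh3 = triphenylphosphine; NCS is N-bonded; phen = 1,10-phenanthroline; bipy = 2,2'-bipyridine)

Cation [Ir…]: ligand charges -1, Ir(III) ⇒ ion charge 2+.
Anion [Pb…]: ligand charges -4, Pb(II) ⇒ ion charge 2−.

[Ir(NCS)(phen)2(PPh3)][Pb(bipy)I(OH)3]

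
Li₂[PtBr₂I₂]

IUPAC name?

lithium dibromodiiodoplatinate(II)

The 2 lithium counter-ions carry a total charge of +2, so each complex ion is 2−.
Ligand charges: 2×bromo (-1 each), 2×iodo (-1 each); total -4. So Pt + (-4) = 2−, giving Pt = +2.
The complex ion is anionic, so platinum takes the -ate form platinate(II).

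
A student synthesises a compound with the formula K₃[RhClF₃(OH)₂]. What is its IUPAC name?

potassium chlorotrifluorodihydroxorhodate(III)

The 3 potassium counter-ions carry a total charge of +3, so each complex ion is 3−.
Ligand charges: 1×chloro (-1 each), 2×hydroxo (-1 each), 3×fluoro (-1 each); total -6. So Rh + (-6) = 3−, giving Rh = +3.
Ligands are named alphabetically: chloro before fluoro before hydroxo.
The complex ion is anionic, so rhodium takes the -ate form rhodate(III).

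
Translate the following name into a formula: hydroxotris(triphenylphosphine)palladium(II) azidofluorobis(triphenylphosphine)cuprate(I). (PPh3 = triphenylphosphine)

Cation [Pd…]: ligand charges -1, Pd(II) ⇒ ion charge 1+.
Anion [Cu…]: ligand charges -2, Cu(I) ⇒ ion charge 1−.

[Pd(OH)(PPh3)3][CuF(N3)(PPh3)2]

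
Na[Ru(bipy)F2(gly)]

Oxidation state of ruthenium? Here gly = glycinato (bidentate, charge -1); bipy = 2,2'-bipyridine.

1 sodium outside the brackets (+1 each) → the complex ion is 1−.
Ligand charges: 1×gly = -1; 1×bipy neutral; 2×F = -2; sum -3.
Ru + (-3) = 1− ⇒ Ru is +2.

+2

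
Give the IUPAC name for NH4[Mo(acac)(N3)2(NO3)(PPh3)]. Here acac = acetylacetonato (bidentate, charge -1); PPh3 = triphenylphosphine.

ammonium (acetylacetonato)diazidonitrato(triphenylphosphine)molybdate(III)

The 1 ammonium counter-ion carries a total charge of +1, so each complex ion is 1−.
Ligand charges: 1×acetylacetonato (-1 each), 1×triphenylphosphine (neutral), 2×azido (-1 each), 1×nitrato (-1 each); total -4. So Mo + (-4) = 1−, giving Mo = +3.
The complex ion is anionic, so molybdenum takes the -ate form molybdate(III).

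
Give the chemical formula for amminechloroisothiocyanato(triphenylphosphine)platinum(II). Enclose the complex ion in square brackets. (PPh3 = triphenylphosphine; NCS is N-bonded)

[PtCl(NCS)(NH3)(PPh3)]

Ligands: 1 ammine (NH3, neutral), 1 triphenylphosphine (PPh3, neutral), 1 isothiocyanato (NCS, -1), 1 chloro (Cl, -1). Ligand charge sum = -2.
With Pt in oxidation state +2, the complex ion is [Pt...].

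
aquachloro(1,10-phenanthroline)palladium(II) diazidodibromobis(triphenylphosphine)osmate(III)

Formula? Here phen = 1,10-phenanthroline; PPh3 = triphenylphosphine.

[PdCl(H2O)(phen)][OsBr2(N3)2(PPh3)2]

Cation [Pd…]: ligand charges -1, Pd(II) ⇒ ion charge 1+.
Anion [Os…]: ligand charges -4, Os(III) ⇒ ion charge 1−.
One 1+ cation balances one 1− anion.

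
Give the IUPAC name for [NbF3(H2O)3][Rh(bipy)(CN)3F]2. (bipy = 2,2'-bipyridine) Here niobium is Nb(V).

Both ions are complex: the cation is named first with the plain metal name, the anion second with the -ate form; each ion's ligands are alphabetised independently.
Nb is given as +5; the cation's ligand charges sum to -3, so the complex cation is 2+.
With 2 anions per cation, each anion must be 2/2 = 1−.
Anion: ligand charges sum to -4; for the ion to be 1−, Rh = +3.

triaquatrifluoroniobium(V) (2,2'-bipyridine)tricyanofluororhodate(III)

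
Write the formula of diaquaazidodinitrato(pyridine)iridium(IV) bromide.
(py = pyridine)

[Ir(H2O)2(N3)(NO3)2(py)]Br

Ligands: 1 pyridine (py, neutral), 2 aqua (H2O, neutral), 1 azido (N3, -1), 2 nitrato (NO3, -1). Ligand charge sum = -3.
Charge balance with bromide (-1) requires 1 complex ion per 1 bromide.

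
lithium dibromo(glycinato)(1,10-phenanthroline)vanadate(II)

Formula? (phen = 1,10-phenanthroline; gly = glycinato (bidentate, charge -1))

Ligands: 1 1,10-phenanthroline (phen, neutral), 1 glycinato (gly, -1), 2 bromo (Br, -1). Ligand charge sum = -3.
Charge balance with lithium (+1) requires 1 complex ion per 1 lithium.

Li[VBr2(gly)(phen)]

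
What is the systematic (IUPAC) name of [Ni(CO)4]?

There is no counter-ion, so the complex is neutral overall.
Ligand charges: 4×carbonyl (neutral); total 0. So Ni + (0) = 0, giving Ni = 0.

tetracarbonylnickel(0)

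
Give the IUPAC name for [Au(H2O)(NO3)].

aquanitratogold(I)

There is no counter-ion, so the complex is neutral overall.
Ligand charges: 1×nitrato (-1 each), 1×aqua (neutral); total -1. So Au + (-1) = 0, giving Au = +1.
Ligands are named alphabetically: aqua before nitrato.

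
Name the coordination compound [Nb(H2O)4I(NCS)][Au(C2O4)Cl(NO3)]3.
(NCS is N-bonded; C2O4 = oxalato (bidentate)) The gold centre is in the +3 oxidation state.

tetraaquaiodoisothiocyanatoniobium(V) chloronitratooxalatoaurate(III)

Both ions are complex: the cation is named first with the plain metal name, the anion second with the -ate form; each ion's ligands are alphabetised independently.
Au is given as +3; the anion's ligand charges sum to -4, so the complex anion is 1−.
With 3 anions per cation, the cation must be 3×1 = 3+.
Cation: ligand charges sum to -2; for the ion to be 3+, Nb = +5.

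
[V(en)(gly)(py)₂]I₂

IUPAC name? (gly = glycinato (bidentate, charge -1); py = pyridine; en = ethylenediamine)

The 2 iodide counter-ions carry a total charge of -2, so each complex ion is 2+.
Ligand charges: 1×glycinato (-1 each), 2×pyridine (neutral), 1×ethylenediamine (neutral); total -1. So V + (-1) = 2+, giving V = +3.
Ligands are named alphabetically: ethylenediamine before glycinato before pyridine.

(ethylenediamine)(glycinato)bis(pyridine)vanadium(III) iodide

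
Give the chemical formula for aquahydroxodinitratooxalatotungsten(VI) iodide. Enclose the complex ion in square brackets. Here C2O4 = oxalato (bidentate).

Ligands: 1 hydroxo (OH, -1), 1 oxalato (C2O4, -2), 1 aqua (H2O, neutral), 2 nitrato (NO3, -1). Ligand charge sum = -5.
With W in oxidation state +6, the complex ion is [W...]^1+.
Charge balance with iodide (-1) requires 1 complex ion per 1 iodide.

[W(C2O4)(H2O)(NO3)2(OH)]I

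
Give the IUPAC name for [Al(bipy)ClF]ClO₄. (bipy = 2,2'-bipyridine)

The 1 perchlorate counter-ion carries a total charge of -1, so each complex ion is 1+.
Ligand charges: 1×chloro (-1 each), 1×2,2'-bipyridine (neutral), 1×fluoro (-1 each); total -2. So Al + (-2) = 1+, giving Al = +3.
Ligands are named alphabetically: bipyridine before chloro before fluoro.

(2,2'-bipyridine)chlorofluoroaluminium(III) perchlorate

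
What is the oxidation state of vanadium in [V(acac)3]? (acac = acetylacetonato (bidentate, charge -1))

No counter-ion: the bracketed complex is neutral.
Ligand charges: 3×acac = -3; sum -3.
V + (-3) = 0 ⇒ V is +3.

+3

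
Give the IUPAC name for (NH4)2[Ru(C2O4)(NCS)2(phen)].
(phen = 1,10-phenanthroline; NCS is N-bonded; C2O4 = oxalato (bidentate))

ammonium diisothiocyanatooxalato(1,10-phenanthroline)ruthenate(II)

The 2 ammonium counter-ions carry a total charge of +2, so each complex ion is 2−.
Ligand charges: 1×1,10-phenanthroline (neutral), 2×isothiocyanato (-1 each), 1×oxalato (-2 each); total -4. So Ru + (-4) = 2−, giving Ru = +2.
Ligands are named alphabetically: isothiocyanato before oxalato before phenanthroline.
The complex ion is anionic, so ruthenium takes the -ate form ruthenate(II).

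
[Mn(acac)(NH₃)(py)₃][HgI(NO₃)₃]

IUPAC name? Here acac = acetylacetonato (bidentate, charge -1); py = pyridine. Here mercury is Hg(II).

Both ions are complex: the cation is named first with the plain metal name, the anion second with the -ate form; each ion's ligands are alphabetised independently.
Hg is given as +2; the anion's ligand charges sum to -4, so the complex anion is 2−.
A 1:1 salt means the cation carries the equal and opposite charge, 2+.
Cation: ligand charges sum to -1; for the ion to be 2+, Mn = +3.

(acetylacetonato)amminetris(pyridine)manganese(III) iodotrinitratomercurate(II)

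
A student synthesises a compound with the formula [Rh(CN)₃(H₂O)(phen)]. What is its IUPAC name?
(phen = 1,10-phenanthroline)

aquatricyano(1,10-phenanthroline)rhodium(III)

There is no counter-ion, so the complex is neutral overall.
Ligand charges: 3×cyano (-1 each), 1×aqua (neutral), 1×1,10-phenanthroline (neutral); total -3. So Rh + (-3) = 0, giving Rh = +3.
Ligands are named alphabetically: aqua before cyano before phenanthroline.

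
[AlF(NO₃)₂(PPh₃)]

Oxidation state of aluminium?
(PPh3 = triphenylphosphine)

No counter-ion: the bracketed complex is neutral.
Ligand charges: 1×PPh3 neutral; 1×F = -1; 2×NO3 = -2; sum -3.
Al + (-3) = 0 ⇒ Al is +3.

+3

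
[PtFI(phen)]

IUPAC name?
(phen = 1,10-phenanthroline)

fluoroiodo(1,10-phenanthroline)platinum(II)

There is no counter-ion, so the complex is neutral overall.
Ligand charges: 1×fluoro (-1 each), 1×iodo (-1 each), 1×1,10-phenanthroline (neutral); total -2. So Pt + (-2) = 0, giving Pt = +2.
Ligands are named alphabetically: fluoro before iodo before phenanthroline.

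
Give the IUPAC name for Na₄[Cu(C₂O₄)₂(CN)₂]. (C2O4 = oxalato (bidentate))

sodium dicyanodioxalatocuprate(II)

The 4 sodium counter-ions carry a total charge of +4, so each complex ion is 4−.
Ligand charges: 2×oxalato (-2 each), 2×cyano (-1 each); total -6. So Cu + (-6) = 4−, giving Cu = +2.
The complex ion is anionic, so copper takes the -ate form cuprate(II).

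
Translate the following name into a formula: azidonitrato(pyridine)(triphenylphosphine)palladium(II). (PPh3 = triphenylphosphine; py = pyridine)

Ligands: 1 triphenylphosphine (PPh3, neutral), 1 nitrato (NO3, -1), 1 pyridine (py, neutral), 1 azido (N3, -1). Ligand charge sum = -2.
With Pd in oxidation state +2, the complex ion is [Pd...].

[Pd(N3)(NO3)(PPh3)(py)]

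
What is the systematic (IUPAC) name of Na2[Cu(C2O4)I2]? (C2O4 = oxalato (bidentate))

sodium diiodooxalatocuprate(II)

The 2 sodium counter-ions carry a total charge of +2, so each complex ion is 2−.
Ligand charges: 2×iodo (-1 each), 1×oxalato (-2 each); total -4. So Cu + (-4) = 2−, giving Cu = +2.
Ligands are named alphabetically: iodo before oxalato.
The complex ion is anionic, so copper takes the -ate form cuprate(II).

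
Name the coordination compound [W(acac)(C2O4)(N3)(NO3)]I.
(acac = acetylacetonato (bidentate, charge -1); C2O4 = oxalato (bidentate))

The 1 iodide counter-ion carries a total charge of -1, so each complex ion is 1+.
Ligand charges: 1×azido (-1 each), 1×acetylacetonato (-1 each), 1×oxalato (-2 each), 1×nitrato (-1 each); total -5. So W + (-5) = 1+, giving W = +6.
Ligands are named alphabetically: acetylacetonato before azido before nitrato before oxalato.

(acetylacetonato)azidonitratooxalatotungsten(VI) iodide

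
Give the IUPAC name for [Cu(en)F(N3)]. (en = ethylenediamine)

There is no counter-ion, so the complex is neutral overall.
Ligand charges: 1×fluoro (-1 each), 1×azido (-1 each), 1×ethylenediamine (neutral); total -2. So Cu + (-2) = 0, giving Cu = +2.
Ligands are named alphabetically: azido before ethylenediamine before fluoro.

azido(ethylenediamine)fluorocopper(II)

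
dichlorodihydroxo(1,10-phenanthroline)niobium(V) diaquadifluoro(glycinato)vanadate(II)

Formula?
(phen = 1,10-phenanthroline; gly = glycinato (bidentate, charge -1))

Cation [Nb…]: ligand charges -4, Nb(V) ⇒ ion charge 1+.
Anion [V…]: ligand charges -3, V(II) ⇒ ion charge 1−.

[NbCl2(OH)2(phen)][VF2(gly)(H2O)2]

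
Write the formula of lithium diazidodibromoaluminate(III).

Li[AlBr2(N3)2]

Ligands: 2 azido (N3, -1), 2 bromo (Br, -1). Ligand charge sum = -4.
With Al in oxidation state +3, the complex ion is [Al...]^1−.
Charge balance with lithium (+1) requires 1 complex ion per 1 lithium.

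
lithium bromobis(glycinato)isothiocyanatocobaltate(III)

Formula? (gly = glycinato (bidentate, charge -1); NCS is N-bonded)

Ligands: 1 bromo (Br, -1), 2 glycinato (gly, -1), 1 isothiocyanato (NCS, -1). Ligand charge sum = -4.
With Co in oxidation state +3, the complex ion is [Co...]^1−.
Charge balance with lithium (+1) requires 1 complex ion per 1 lithium.

Li[CoBr(gly)2(NCS)]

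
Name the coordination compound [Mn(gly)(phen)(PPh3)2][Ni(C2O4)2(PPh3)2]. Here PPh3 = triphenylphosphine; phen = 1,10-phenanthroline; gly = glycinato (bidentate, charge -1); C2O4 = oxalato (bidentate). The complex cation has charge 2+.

(glycinato)(1,10-phenanthroline)bis(triphenylphosphine)manganese(III) dioxalatobis(triphenylphosphine)nickelate(II)

Both ions are complex: the cation is named first with the plain metal name, the anion second with the -ate form; each ion's ligands are alphabetised independently.
The complex cation is given as 2+; its ligand charges sum to -1, so Mn = +3.
A 1:1 salt means the anion carries the equal and opposite charge, 2−.
Anion: ligand charges sum to -4; for the ion to be 2−, Ni = +2.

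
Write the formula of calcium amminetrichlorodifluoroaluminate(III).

Ca[AlCl3F2(NH3)]

Ligands: 1 ammine (NH3, neutral), 3 chloro (Cl, -1), 2 fluoro (F, -1). Ligand charge sum = -5.
Charge balance with calcium (+2) requires 1 complex ion per 1 calcium.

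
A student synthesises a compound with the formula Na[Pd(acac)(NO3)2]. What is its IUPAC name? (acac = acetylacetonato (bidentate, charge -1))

sodium (acetylacetonato)dinitratopalladate(II)

The 1 sodium counter-ion carries a total charge of +1, so each complex ion is 1−.
Ligand charges: 2×nitrato (-1 each), 1×acetylacetonato (-1 each); total -3. So Pd + (-3) = 1−, giving Pd = +2.
The complex ion is anionic, so palladium takes the -ate form palladate(II).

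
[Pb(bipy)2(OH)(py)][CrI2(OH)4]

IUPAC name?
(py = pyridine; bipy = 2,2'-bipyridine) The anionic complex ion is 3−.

bis(2,2'-bipyridine)hydroxo(pyridine)lead(IV) tetrahydroxodiiodochromate(III)

Both ions are complex: the cation is named first with the plain metal name, the anion second with the -ate form; each ion's ligands are alphabetised independently.
The complex anion is given as 3−; its ligand charges sum to -6, so Cr = +3.
A 1:1 salt means the cation carries the equal and opposite charge, 3+.
Cation: ligand charges sum to -1; for the ion to be 3+, Pb = +4.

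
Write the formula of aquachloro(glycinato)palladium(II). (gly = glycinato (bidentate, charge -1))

[PdCl(gly)(H2O)]

Ligands: 1 chloro (Cl, -1), 1 aqua (H2O, neutral), 1 glycinato (gly, -1). Ligand charge sum = -2.
With Pd in oxidation state +2, the complex ion is [Pd...].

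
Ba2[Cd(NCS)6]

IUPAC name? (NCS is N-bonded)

The 2 barium counter-ions carry a total charge of +4, so each complex ion is 4−.
Ligand charges: 6×isothiocyanato (-1 each); total -6. So Cd + (-6) = 4−, giving Cd = +2.
The complex ion is anionic, so cadmium takes the -ate form cadmate(II).

barium hexaisothiocyanatocadmate(II)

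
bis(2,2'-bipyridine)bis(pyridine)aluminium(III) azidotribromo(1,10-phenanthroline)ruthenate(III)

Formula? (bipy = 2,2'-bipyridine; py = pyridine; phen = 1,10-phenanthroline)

[Al(bipy)2(py)2][RuBr3(N3)(phen)]3

Cation [Al…]: ligand charges 0, Al(III) ⇒ ion charge 3+.
Anion [Ru…]: ligand charges -4, Ru(III) ⇒ ion charge 1−.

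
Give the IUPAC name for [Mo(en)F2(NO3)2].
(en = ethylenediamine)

(ethylenediamine)difluorodinitratomolybdenum(IV)

There is no counter-ion, so the complex is neutral overall.
Ligand charges: 2×fluoro (-1 each), 1×ethylenediamine (neutral), 2×nitrato (-1 each); total -4. So Mo + (-4) = 0, giving Mo = +4.
Ligands are named alphabetically: ethylenediamine before fluoro before nitrato.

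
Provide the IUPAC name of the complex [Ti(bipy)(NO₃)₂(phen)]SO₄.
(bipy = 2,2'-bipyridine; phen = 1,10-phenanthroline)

The 1 sulfate counter-ion carries a total charge of -2, so each complex ion is 2+.
Ligand charges: 1×2,2'-bipyridine (neutral), 1×1,10-phenanthroline (neutral), 2×nitrato (-1 each); total -2. So Ti + (-2) = 2+, giving Ti = +4.
Ligands are named alphabetically: bipyridine before nitrato before phenanthroline.

(2,2'-bipyridine)dinitrato(1,10-phenanthroline)titanium(IV) sulfate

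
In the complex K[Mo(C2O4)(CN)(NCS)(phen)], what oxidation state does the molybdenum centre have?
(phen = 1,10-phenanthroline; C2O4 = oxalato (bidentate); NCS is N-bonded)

1 potassium outside the brackets (+1 each) → the complex ion is 1−.
Ligand charges: 1×phen neutral; 1×CN = -1; 1×C2O4 = -2; 1×NCS = -1; sum -4.
Mo + (-4) = 1− ⇒ Mo is +3.

+3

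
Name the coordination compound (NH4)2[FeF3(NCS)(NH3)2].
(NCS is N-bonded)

The 2 ammonium counter-ions carry a total charge of +2, so each complex ion is 2−.
Ligand charges: 1×isothiocyanato (-1 each), 3×fluoro (-1 each), 2×ammine (neutral); total -4. So Fe + (-4) = 2−, giving Fe = +2.
Ligands are named alphabetically: ammine before fluoro before isothiocyanato.
The complex ion is anionic, so iron takes the -ate form ferrate(II).

ammonium diamminetrifluoroisothiocyanatoferrate(II)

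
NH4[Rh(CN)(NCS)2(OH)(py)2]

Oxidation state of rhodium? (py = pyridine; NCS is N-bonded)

1 ammonium outside the brackets (+1 each) → the complex ion is 1−.
Ligand charges: 2×py neutral; 2×NCS = -2; 1×OH = -1; 1×CN = -1; sum -4.
Rh + (-4) = 1− ⇒ Rh is +3.

+3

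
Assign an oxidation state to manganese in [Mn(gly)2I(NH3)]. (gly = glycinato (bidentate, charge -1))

+3

No counter-ion: the bracketed complex is neutral.
Ligand charges: 2×gly = -2; 1×NH3 neutral; 1×I = -1; sum -3.
Mn + (-3) = 0 ⇒ Mn is +3.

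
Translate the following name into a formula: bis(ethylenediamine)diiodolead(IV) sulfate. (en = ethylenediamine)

[Pb(en)2I2]SO4

Ligands: 2 iodo (I, -1), 2 ethylenediamine (en, neutral). Ligand charge sum = -2.
Charge balance with sulfate (-2) requires 1 complex ion per 1 sulfate.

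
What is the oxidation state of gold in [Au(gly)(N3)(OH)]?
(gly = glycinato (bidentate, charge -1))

No counter-ion: the bracketed complex is neutral.
Ligand charges: 1×OH = -1; 1×gly = -1; 1×N3 = -1; sum -3.
Au + (-3) = 0 ⇒ Au is +3.

+3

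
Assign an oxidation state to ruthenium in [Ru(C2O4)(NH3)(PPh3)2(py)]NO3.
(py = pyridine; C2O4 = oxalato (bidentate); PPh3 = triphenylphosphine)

+3

1 nitrate outside the brackets (-1 each) → the complex ion is 1+.
Ligand charges: 1×py neutral; 1×NH3 neutral; 1×C2O4 = -2; 2×PPh3 neutral; sum -2.
Ru + (-2) = 1+ ⇒ Ru is +3.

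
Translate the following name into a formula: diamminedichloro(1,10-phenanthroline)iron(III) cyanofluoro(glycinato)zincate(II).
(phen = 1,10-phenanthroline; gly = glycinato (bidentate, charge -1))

Cation [Fe…]: ligand charges -2, Fe(III) ⇒ ion charge 1+.
Anion [Zn…]: ligand charges -3, Zn(II) ⇒ ion charge 1−.
One 1+ cation balances one 1− anion.

[FeCl2(NH3)2(phen)][Zn(CN)F(gly)]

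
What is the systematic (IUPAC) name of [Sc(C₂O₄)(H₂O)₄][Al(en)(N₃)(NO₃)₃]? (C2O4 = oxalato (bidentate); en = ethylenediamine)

tetraaquaoxalatoscandium(III) azido(ethylenediamine)trinitratoaluminate(III)

Both ions are complex: the cation is named first with the plain metal name, the anion second with the -ate form; each ion's ligands are alphabetised independently.
Scandium is always +3 in its complexes; the cation's ligand charges sum to -2, so the complex cation is 1+.
A 1:1 salt means the anion carries the equal and opposite charge, 1−.
Anion: ligand charges sum to -4; for the ion to be 1−, Al = +3.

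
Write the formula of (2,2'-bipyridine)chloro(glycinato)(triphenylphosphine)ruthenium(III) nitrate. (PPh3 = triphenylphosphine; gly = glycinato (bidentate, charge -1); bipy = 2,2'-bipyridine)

Ligands: 1 chloro (Cl, -1), 1 triphenylphosphine (PPh3, neutral), 1 glycinato (gly, -1), 1 2,2'-bipyridine (bipy, neutral). Ligand charge sum = -2.
Charge balance with nitrate (-1) requires 1 complex ion per 1 nitrate.

[Ru(bipy)Cl(gly)(PPh3)]NO3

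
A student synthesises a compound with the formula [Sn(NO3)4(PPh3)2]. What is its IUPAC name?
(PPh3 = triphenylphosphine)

There is no counter-ion, so the complex is neutral overall.
Ligand charges: 2×triphenylphosphine (neutral), 4×nitrato (-1 each); total -4. So Sn + (-4) = 0, giving Sn = +4.
Ligands are named alphabetically: nitrato before triphenylphosphine.

tetranitratobis(triphenylphosphine)tin(IV)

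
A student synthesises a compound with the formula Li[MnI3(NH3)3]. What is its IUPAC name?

The 1 lithium counter-ion carries a total charge of +1, so each complex ion is 1−.
Ligand charges: 3×iodo (-1 each), 3×ammine (neutral); total -3. So Mn + (-3) = 1−, giving Mn = +2.
The complex ion is anionic, so manganese takes the -ate form manganate(II).

lithium triamminetriiodomanganate(II)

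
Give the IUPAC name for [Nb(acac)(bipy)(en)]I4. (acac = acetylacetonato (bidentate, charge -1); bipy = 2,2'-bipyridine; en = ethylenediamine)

The 4 iodide counter-ions carry a total charge of -4, so each complex ion is 4+.
Ligand charges: 1×acetylacetonato (-1 each), 1×2,2'-bipyridine (neutral), 1×ethylenediamine (neutral); total -1. So Nb + (-1) = 4+, giving Nb = +5.
Ligands are named alphabetically: acetylacetonato before bipyridine before ethylenediamine.

(acetylacetonato)(2,2'-bipyridine)(ethylenediamine)niobium(V) iodide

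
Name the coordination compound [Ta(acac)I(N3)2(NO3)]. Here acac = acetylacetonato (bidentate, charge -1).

There is no counter-ion, so the complex is neutral overall.
Ligand charges: 1×nitrato (-1 each), 1×acetylacetonato (-1 each), 1×iodo (-1 each), 2×azido (-1 each); total -5. So Ta + (-5) = 0, giving Ta = +5.
Ligands are named alphabetically: acetylacetonato before azido before iodo before nitrato.

(acetylacetonato)diazidoiodonitratotantalum(V)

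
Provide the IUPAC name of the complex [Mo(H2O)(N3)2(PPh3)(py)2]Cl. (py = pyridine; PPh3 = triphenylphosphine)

The 1 chloride counter-ion carries a total charge of -1, so each complex ion is 1+.
Ligand charges: 2×pyridine (neutral), 1×triphenylphosphine (neutral), 1×aqua (neutral), 2×azido (-1 each); total -2. So Mo + (-2) = 1+, giving Mo = +3.
Ligands are named alphabetically: aqua before azido before pyridine before triphenylphosphine.

aquadiazidobis(pyridine)(triphenylphosphine)molybdenum(III) chloride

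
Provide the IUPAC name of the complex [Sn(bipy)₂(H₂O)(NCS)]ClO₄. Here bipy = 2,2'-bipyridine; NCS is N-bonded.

The 1 perchlorate counter-ion carries a total charge of -1, so each complex ion is 1+.
Ligand charges: 2×2,2'-bipyridine (neutral), 1×isothiocyanato (-1 each), 1×aqua (neutral); total -1. So Sn + (-1) = 1+, giving Sn = +2.
Ligands are named alphabetically: aqua before bipyridine before isothiocyanato.

aquabis(2,2'-bipyridine)isothiocyanatotin(II) perchlorate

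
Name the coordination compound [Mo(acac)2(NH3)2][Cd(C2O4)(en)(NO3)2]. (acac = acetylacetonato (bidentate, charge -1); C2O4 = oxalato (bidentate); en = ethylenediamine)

bis(acetylacetonato)diamminemolybdenum(IV) (ethylenediamine)dinitratooxalatocadmate(II)

Both ions are complex: the cation is named first with the plain metal name, the anion second with the -ate form; each ion's ligands are alphabetised independently.
Cadmium is always +2 in its complexes; the anion's ligand charges sum to -4, so the complex anion is 2−.
A 1:1 salt means the cation carries the equal and opposite charge, 2+.
Cation: ligand charges sum to -2; for the ion to be 2+, Mo = +4.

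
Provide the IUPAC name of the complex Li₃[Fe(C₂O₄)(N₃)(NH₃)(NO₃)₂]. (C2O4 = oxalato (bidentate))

lithium ammineazidodinitratooxalatoferrate(II)

The 3 lithium counter-ions carry a total charge of +3, so each complex ion is 3−.
Ligand charges: 1×ammine (neutral), 2×nitrato (-1 each), 1×azido (-1 each), 1×oxalato (-2 each); total -5. So Fe + (-5) = 3−, giving Fe = +2.
Ligands are named alphabetically: ammine before azido before nitrato before oxalato.
The complex ion is anionic, so iron takes the -ate form ferrate(II).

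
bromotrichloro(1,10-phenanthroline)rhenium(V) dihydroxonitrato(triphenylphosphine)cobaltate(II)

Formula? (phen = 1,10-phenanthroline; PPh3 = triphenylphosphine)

Cation [Re…]: ligand charges -4, Re(V) ⇒ ion charge 1+.
Anion [Co…]: ligand charges -3, Co(II) ⇒ ion charge 1−.
One 1+ cation balances one 1− anion.

[ReBrCl3(phen)][Co(NO3)(OH)2(PPh3)]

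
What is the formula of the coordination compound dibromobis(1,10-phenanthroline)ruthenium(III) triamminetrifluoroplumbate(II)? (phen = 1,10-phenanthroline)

Cation [Ru…]: ligand charges -2, Ru(III) ⇒ ion charge 1+.
Anion [Pb…]: ligand charges -3, Pb(II) ⇒ ion charge 1−.
One 1+ cation balances one 1− anion.

[RuBr2(phen)2][PbF3(NH3)3]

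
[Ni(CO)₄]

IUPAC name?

tetracarbonylnickel(0)

There is no counter-ion, so the complex is neutral overall.
Ligand charges: 4×carbonyl (neutral); total 0. So Ni + (0) = 0, giving Ni = 0.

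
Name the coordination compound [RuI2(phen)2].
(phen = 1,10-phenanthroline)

There is no counter-ion, so the complex is neutral overall.
Ligand charges: 2×iodo (-1 each), 2×1,10-phenanthroline (neutral); total -2. So Ru + (-2) = 0, giving Ru = +2.
Ligands are named alphabetically: iodo before phenanthroline.

diiodobis(1,10-phenanthroline)ruthenium(II)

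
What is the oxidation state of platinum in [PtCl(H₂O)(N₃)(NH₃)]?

+2

No counter-ion: the bracketed complex is neutral.
Ligand charges: 1×Cl = -1; 1×N3 = -1; 1×NH3 neutral; 1×H2O neutral; sum -2.
Pt + (-2) = 0 ⇒ Pt is +2.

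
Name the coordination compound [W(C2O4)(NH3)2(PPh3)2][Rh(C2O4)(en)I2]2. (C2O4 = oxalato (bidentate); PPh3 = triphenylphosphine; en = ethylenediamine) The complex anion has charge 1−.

The complex anion is given as 1−; its ligand charges sum to -4, so Rh = +3.
With 2 anions per cation, the cation must be 2×1 = 2+.
Cation: ligand charges sum to -2; for the ion to be 2+, W = +4.

diammineoxalatobis(triphenylphosphine)tungsten(IV) (ethylenediamine)diiodooxalatorhodate(III)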